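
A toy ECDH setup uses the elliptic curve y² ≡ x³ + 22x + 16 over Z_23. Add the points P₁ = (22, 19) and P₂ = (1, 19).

(22, 19) + (1, 19). λ = (19 - 19)/(1 - 22) ≡ 0/2 mod 23. 2⁻¹ ≡ 12 (mod 23) since 2·12 = 24 ≡ 1, so λ ≡ 0.
  x = λ² - 22 - 1 = 0 - 23 ≡ 0; y = λ·(22 - 0) - 19 ≡ 4. → (0, 4)

(0, 4)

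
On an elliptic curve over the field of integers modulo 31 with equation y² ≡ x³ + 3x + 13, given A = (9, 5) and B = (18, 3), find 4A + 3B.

First 4A:
Double-and-add on 4 = (100)₂. Start with A = (9, 5) for the leading 1-bit.
double: tangent at (9, 5): λ = (3·9² + 3)/(2·5) ≡ 29/10. 10⁻¹ ≡ 28 (mod 31) since 10·28 = 280 ≡ 1, so λ ≡ 29·28 ≡ 6.
  x = λ² - 9 - 9 = 36 - 18 ≡ 18; y = λ·(9 - 18) - 5 ≡ 3. → (18, 3)
double: tangent at (18, 3): λ = (3·18² + 3)/(2·3) ≡ 14/6. 6⁻¹ ≡ 26 (mod 31), so λ ≡ 14·26 ≡ 23.
  x = λ² - 18 - 18 = 529 - 36 ≡ 28; y = λ·(18 - 28) - 3 ≡ 15. → (28, 15)
4A = (28, 15).
Next 3B:
Repeated addition: build up to 3B.
2B: tangent at (18, 3): λ = (3·18² + 3)/(2·3) ≡ 14/6. 6⁻¹ ≡ 26 (mod 31), so λ ≡ 14·26 ≡ 23.
  x = λ² - 18 - 18 = 529 - 36 ≡ 28; y = λ·(18 - 28) - 3 ≡ 15. → (28, 15)
3B: (28, 15) + (18, 3). λ = (3 - 15)/(18 - 28) ≡ 19/21 mod 31. 21⁻¹ ≡ 3 (mod 31) since 21·3 = 63 ≡ 1, so λ ≡ 26.
  x = λ² - 28 - 18 = 676 - 46 ≡ 10; y = λ·(28 - 10) - 15 ≡ 19. → (10, 19)
3B = (10, 19).
Finally 4A + 3B:
(28, 15) + (10, 19). λ = (19 - 15)/(10 - 28) ≡ 4/13 mod 31. 13⁻¹ ≡ 12 (mod 31) since 13·12 = 156 ≡ 1, so λ ≡ 17.
  x = λ² - 28 - 10 = 289 - 38 ≡ 3; y = λ·(28 - 3) - 15 ≡ 7. → (3, 7)

(3, 7)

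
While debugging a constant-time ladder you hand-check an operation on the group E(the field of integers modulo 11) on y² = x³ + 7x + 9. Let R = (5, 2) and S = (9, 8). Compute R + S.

(2, 8)

(5, 2) + (9, 8). λ = (8 - 2)/(9 - 5) ≡ 6/4 mod 11. 4⁻¹ ≡ 3 (mod 11) since 4·3 = 12 ≡ 1, so λ ≡ 7.
  x = λ² - 5 - 9 = 49 - 14 ≡ 2; y = λ·(5 - 2) - 2 ≡ 8. → (2, 8)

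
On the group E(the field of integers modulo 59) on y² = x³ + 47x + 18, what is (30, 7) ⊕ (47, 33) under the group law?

(30, 7) + (47, 33). λ = (33 - 7)/(47 - 30) ≡ 26/17 mod 59. 17⁻¹ ≡ 7 (mod 59) since 17·7 = 119 ≡ 1, so λ ≡ 5.
  x = λ² - 30 - 47 = 25 - 77 ≡ 7; y = λ·(30 - 7) - 7 ≡ 49. → (7, 49)

(7, 49)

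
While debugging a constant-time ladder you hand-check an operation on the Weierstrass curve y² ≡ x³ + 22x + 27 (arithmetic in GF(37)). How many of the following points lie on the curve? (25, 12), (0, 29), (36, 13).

(25, 12): 12² ≡ 33, rhs ≡ 33 → on.
(0, 29): 29² ≡ 27, rhs ≡ 27 → on.
(36, 13): 13² ≡ 21, rhs ≡ 4 → off.

2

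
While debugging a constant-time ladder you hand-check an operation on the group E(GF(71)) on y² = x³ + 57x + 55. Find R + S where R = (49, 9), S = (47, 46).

(49, 9) + (47, 46). λ = (46 - 9)/(47 - 49) ≡ 37/69 mod 71. 69⁻¹ ≡ 35 (mod 71) since 69·35 = 2415 ≡ 1, so λ ≡ 17.
  x = λ² - 49 - 47 = 289 - 96 ≡ 51; y = λ·(49 - 51) - 9 ≡ 28. → (51, 28)

(51, 28)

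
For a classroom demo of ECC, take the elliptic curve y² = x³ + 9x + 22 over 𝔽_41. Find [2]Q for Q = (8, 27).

tangent at (8, 27): λ = (3·8² + 9)/(2·27) ≡ 37/13. 13⁻¹ ≡ 19 (mod 41), so λ ≡ 37·19 ≡ 6.
  x = λ² - 8 - 8 = 36 - 16 ≡ 20; y = λ·(8 - 20) - 27 ≡ 24. → (20, 24)

(20, 24)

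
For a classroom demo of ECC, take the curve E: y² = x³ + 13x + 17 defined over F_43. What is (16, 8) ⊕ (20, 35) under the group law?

(16, 8) + (20, 35). λ = (35 - 8)/(20 - 16) ≡ 27/4 mod 43. 4⁻¹ ≡ 11 (mod 43) since 4·11 = 44 ≡ 1, so λ ≡ 39.
  x = λ² - 16 - 20 = 1521 - 36 ≡ 23; y = λ·(16 - 23) - 8 ≡ 20. → (23, 20)

(23, 20)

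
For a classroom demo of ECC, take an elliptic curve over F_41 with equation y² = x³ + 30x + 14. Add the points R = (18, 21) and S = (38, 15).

(18, 21) + (38, 15). λ = (15 - 21)/(38 - 18) ≡ 35/20 mod 41. 20⁻¹ ≡ 39 (mod 41), so λ ≡ 12.
  x = λ² - 18 - 38 = 144 - 56 ≡ 6; y = λ·(18 - 6) - 21 ≡ 0. → (6, 0)

(6, 0)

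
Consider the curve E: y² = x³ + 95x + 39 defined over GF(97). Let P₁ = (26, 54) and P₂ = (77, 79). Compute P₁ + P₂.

(94, 42)

(26, 54) + (77, 79). λ = (79 - 54)/(77 - 26) ≡ 25/51 mod 97. 51⁻¹ ≡ 78 (mod 97) since 51·78 = 3978 ≡ 1, so λ ≡ 10.
  x = λ² - 26 - 77 = 100 - 103 ≡ 94; y = λ·(26 - 94) - 54 ≡ 42. → (94, 42)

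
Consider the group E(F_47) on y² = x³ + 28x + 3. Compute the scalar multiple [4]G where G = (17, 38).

(38, 3)

Repeated addition: build up to 4G.
2G: tangent at (17, 38): λ = (3·17² + 28)/(2·38) ≡ 2/29. 29⁻¹ ≡ 13 (mod 47) since 29·13 = 377 ≡ 1, so λ ≡ 2·13 ≡ 26.
  x = λ² - 17 - 17 = 676 - 34 ≡ 31; y = λ·(17 - 31) - 38 ≡ 21. → (31, 21)
3G: (31, 21) + (17, 38). λ = (38 - 21)/(17 - 31) ≡ 17/33 mod 47. 33⁻¹ ≡ 10 (mod 47) since 33·10 = 330 ≡ 1, so λ ≡ 29.
  x = λ² - 31 - 17 = 841 - 48 ≡ 41; y = λ·(31 - 41) - 21 ≡ 18. → (41, 18)
4G: (41, 18) + (17, 38). λ = (38 - 18)/(17 - 41) ≡ 20/23 mod 47. 23⁻¹ ≡ 45 (mod 47) since 23·45 = 1035 ≡ 1, so λ ≡ 7.
  x = λ² - 41 - 17 = 49 - 58 ≡ 38; y = λ·(41 - 38) - 18 ≡ 3. → (38, 3)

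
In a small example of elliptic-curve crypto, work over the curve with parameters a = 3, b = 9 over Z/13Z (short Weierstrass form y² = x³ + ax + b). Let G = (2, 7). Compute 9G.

Repeated addition: build up to 9G.
2G: tangent at (2, 7): λ = (3·2² + 3)/(2·7) ≡ 2/1. 1⁻¹ ≡ 1 (mod 13), so λ ≡ 2·1 ≡ 2.
  x = λ² - 2 - 2 = 4 - 4 ≡ 0; y = λ·(2 - 0) - 7 ≡ 10. → (0, 10)
3G: (0, 10) + (2, 7). λ = (7 - 10)/(2 - 0) ≡ 10/2 mod 13. 2⁻¹ ≡ 7 (mod 13), so λ ≡ 5.
  x = λ² - 0 - 2 = 25 - 2 ≡ 10; y = λ·(0 - 10) - 10 ≡ 5. → (10, 5)
4G: (10, 5) + (2, 7). λ = (7 - 5)/(2 - 10) ≡ 2/5 mod 13. 5⁻¹ ≡ 8 (mod 13) since 5·8 = 40 ≡ 1, so λ ≡ 3.
  x = λ² - 10 - 2 = 9 - 12 ≡ 10; y = λ·(10 - 10) - 5 ≡ 8. → (10, 8)
5G: (10, 8) + (2, 7). λ = (7 - 8)/(2 - 10) ≡ 12/5 mod 13. 5⁻¹ ≡ 8 (mod 13), so λ ≡ 5.
  x = λ² - 10 - 2 = 25 - 12 ≡ 0; y = λ·(10 - 0) - 8 ≡ 3. → (0, 3)
6G: (0, 3) + (2, 7). λ = (7 - 3)/(2 - 0) ≡ 4/2 mod 13. 2⁻¹ ≡ 7 (mod 13), so λ ≡ 2.
  x = λ² - 0 - 2 = 4 - 2 ≡ 2; y = λ·(0 - 2) - 3 ≡ 6. → (2, 6)
7G: (2, 6) + (2, 7): same x and y₁ ≡ -y₂, so the sum is 𝒪.
8G: 𝒪 + (2, 7) = (2, 7) (identity).
9G: tangent at (2, 7): λ = (3·2² + 3)/(2·7) ≡ 2/1. 1⁻¹ ≡ 1 (mod 13), so λ ≡ 2·1 ≡ 2.
  x = λ² - 2 - 2 = 4 - 4 ≡ 0; y = λ·(2 - 0) - 7 ≡ 10. → (0, 10)

(0, 10)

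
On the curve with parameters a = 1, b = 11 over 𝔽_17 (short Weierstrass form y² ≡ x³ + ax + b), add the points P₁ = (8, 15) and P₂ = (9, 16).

(1, 9)

(8, 15) + (9, 16). λ = (16 - 15)/(9 - 8) ≡ 1/1 mod 17. 1⁻¹ ≡ 1 (mod 17), so λ ≡ 1.
  x = λ² - 8 - 9 = 1 - 17 ≡ 1; y = λ·(8 - 1) - 15 ≡ 9. → (1, 9)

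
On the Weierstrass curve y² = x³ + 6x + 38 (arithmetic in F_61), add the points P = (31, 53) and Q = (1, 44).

(31, 53) + (1, 44). λ = (44 - 53)/(1 - 31) ≡ 52/31 mod 61. 31⁻¹ ≡ 2 (mod 61), so λ ≡ 43.
  x = λ² - 31 - 1 = 1849 - 32 ≡ 48; y = λ·(31 - 48) - 53 ≡ 9. → (48, 9)

(48, 9)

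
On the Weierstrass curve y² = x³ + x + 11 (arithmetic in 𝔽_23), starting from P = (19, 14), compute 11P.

Double-and-add on 11 = (1011)₂. Start with P = (19, 14) for the leading 1-bit.
double: tangent at (19, 14): λ = (3·19² + 1)/(2·14) ≡ 3/5. 5⁻¹ ≡ 14 (mod 23), so λ ≡ 3·14 ≡ 19.
  x = λ² - 19 - 19 = 361 - 38 ≡ 1; y = λ·(19 - 1) - 14 ≡ 6. → (1, 6)
double: tangent at (1, 6): λ = (3·1² + 1)/(2·6) ≡ 4/12. 12⁻¹ ≡ 2 (mod 23), so λ ≡ 4·2 ≡ 8.
  x = λ² - 1 - 1 = 64 - 2 ≡ 16; y = λ·(1 - 16) - 6 ≡ 12. → (16, 12)
add P: (16, 12) + (19, 14). λ = (14 - 12)/(19 - 16) ≡ 2/3 mod 23. 3⁻¹ ≡ 8 (mod 23) since 3·8 = 24 ≡ 1, so λ ≡ 16.
  x = λ² - 16 - 19 = 256 - 35 ≡ 14; y = λ·(16 - 14) - 12 ≡ 20. → (14, 20)
double: tangent at (14, 20): λ = (3·14² + 1)/(2·20) ≡ 14/17. 17⁻¹ ≡ 19 (mod 23) since 17·19 = 323 ≡ 1, so λ ≡ 14·19 ≡ 13.
  x = λ² - 14 - 14 = 169 - 28 ≡ 3; y = λ·(14 - 3) - 20 ≡ 8. → (3, 8)
add P: (3, 8) + (19, 14). λ = (14 - 8)/(19 - 3) ≡ 6/16 mod 23. 16⁻¹ ≡ 13 (mod 23) since 16·13 = 208 ≡ 1, so λ ≡ 9.
  x = λ² - 3 - 19 = 81 - 22 ≡ 13; y = λ·(3 - 13) - 8 ≡ 17. → (13, 17)

(13, 17)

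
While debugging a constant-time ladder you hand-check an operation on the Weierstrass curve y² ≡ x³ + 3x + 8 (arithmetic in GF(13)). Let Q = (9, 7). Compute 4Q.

Double-and-add on 4 = (100)₂. Start with Q = (9, 7) for the leading 1-bit.
double: tangent at (9, 7): λ = (3·9² + 3)/(2·7) ≡ 12/1. 1⁻¹ ≡ 1 (mod 13) since 1·1 = 1 ≡ 1, so λ ≡ 12·1 ≡ 12.
  x = λ² - 9 - 9 = 144 - 18 ≡ 9; y = λ·(9 - 9) - 7 ≡ 6. → (9, 6)
double: tangent at (9, 6): λ = (3·9² + 3)/(2·6) ≡ 12/12. 12⁻¹ ≡ 12 (mod 13), so λ ≡ 12·12 ≡ 1.
  x = λ² - 9 - 9 = 1 - 18 ≡ 9; y = λ·(9 - 9) - 6 ≡ 7. → (9, 7)

(9, 7)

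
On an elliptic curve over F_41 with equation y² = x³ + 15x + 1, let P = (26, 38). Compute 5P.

(37, 0)

Double-and-add on 5 = (101)₂. Start with P = (26, 38) for the leading 1-bit.
double: tangent at (26, 38): λ = (3·26² + 15)/(2·38) ≡ 34/35. 35⁻¹ ≡ 34 (mod 41) since 35·34 = 1190 ≡ 1, so λ ≡ 34·34 ≡ 8.
  x = λ² - 26 - 26 = 64 - 52 ≡ 12; y = λ·(26 - 12) - 38 ≡ 33. → (12, 33)
double: tangent at (12, 33): λ = (3·12² + 15)/(2·33) ≡ 37/25. 25⁻¹ ≡ 23 (mod 41) since 25·23 = 575 ≡ 1, so λ ≡ 37·23 ≡ 31.
  x = λ² - 12 - 12 = 961 - 24 ≡ 35; y = λ·(12 - 35) - 33 ≡ 33. → (35, 33)
add P: (35, 33) + (26, 38). λ = (38 - 33)/(26 - 35) ≡ 5/32 mod 41. 32⁻¹ ≡ 9 (mod 41), so λ ≡ 4.
  x = λ² - 35 - 26 = 16 - 61 ≡ 37; y = λ·(35 - 37) - 33 ≡ 0. → (37, 0)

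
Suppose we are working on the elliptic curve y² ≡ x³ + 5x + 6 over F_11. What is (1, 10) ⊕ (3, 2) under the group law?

(1, 10) + (3, 2). λ = (2 - 10)/(3 - 1) ≡ 3/2 mod 11. 2⁻¹ ≡ 6 (mod 11), so λ ≡ 7.
  x = λ² - 1 - 3 = 49 - 4 ≡ 1; y = λ·(1 - 1) - 10 ≡ 1. → (1, 1)

(1, 1)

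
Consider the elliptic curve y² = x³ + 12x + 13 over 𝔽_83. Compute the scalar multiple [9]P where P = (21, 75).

Repeated addition: build up to 9P.
2P: tangent at (21, 75): λ = (3·21² + 12)/(2·75) ≡ 7/67. 67⁻¹ ≡ 57 (mod 83), so λ ≡ 7·57 ≡ 67.
  x = λ² - 21 - 21 = 4489 - 42 ≡ 48; y = λ·(21 - 48) - 75 ≡ 25. → (48, 25)
3P: (48, 25) + (21, 75). λ = (75 - 25)/(21 - 48) ≡ 50/56 mod 83. 56⁻¹ ≡ 43 (mod 83) since 56·43 = 2408 ≡ 1, so λ ≡ 75.
  x = λ² - 48 - 21 = 5625 - 69 ≡ 78; y = λ·(48 - 78) - 25 ≡ 49. → (78, 49)
4P: (78, 49) + (21, 75). λ = (75 - 49)/(21 - 78) ≡ 26/26 mod 83. 26⁻¹ ≡ 16 (mod 83) since 26·16 = 416 ≡ 1, so λ ≡ 1.
  x = λ² - 78 - 21 = 1 - 99 ≡ 68; y = λ·(78 - 68) - 49 ≡ 44. → (68, 44)
5P: (68, 44) + (21, 75). λ = (75 - 44)/(21 - 68) ≡ 31/36 mod 83. 36⁻¹ ≡ 30 (mod 83), so λ ≡ 17.
  x = λ² - 68 - 21 = 289 - 89 ≡ 34; y = λ·(68 - 34) - 44 ≡ 36. → (34, 36)
6P: (34, 36) + (21, 75). λ = (75 - 36)/(21 - 34) ≡ 39/70 mod 83. 70⁻¹ ≡ 51 (mod 83) since 70·51 = 3570 ≡ 1, so λ ≡ 80.
  x = λ² - 34 - 21 = 6400 - 55 ≡ 37; y = λ·(34 - 37) - 36 ≡ 56. → (37, 56)
7P: (37, 56) + (21, 75). λ = (75 - 56)/(21 - 37) ≡ 19/67 mod 83. 67⁻¹ ≡ 57 (mod 83), so λ ≡ 4.
  x = λ² - 37 - 21 = 16 - 58 ≡ 41; y = λ·(37 - 41) - 56 ≡ 11. → (41, 11)
8P: (41, 11) + (21, 75). λ = (75 - 11)/(21 - 41) ≡ 64/63 mod 83. 63⁻¹ ≡ 29 (mod 83) since 63·29 = 1827 ≡ 1, so λ ≡ 30.
  x = λ² - 41 - 21 = 900 - 62 ≡ 8; y = λ·(41 - 8) - 11 ≡ 66. → (8, 66)
9P: (8, 66) + (21, 75). λ = (75 - 66)/(21 - 8) ≡ 9/13 mod 83. 13⁻¹ ≡ 32 (mod 83), so λ ≡ 39.
  x = λ² - 8 - 21 = 1521 - 29 ≡ 81; y = λ·(8 - 81) - 66 ≡ 75. → (81, 75)

(81, 75)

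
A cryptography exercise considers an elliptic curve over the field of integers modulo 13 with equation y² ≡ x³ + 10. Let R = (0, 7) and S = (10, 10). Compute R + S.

(0, 7) + (10, 10). λ = (10 - 7)/(10 - 0) ≡ 3/10 mod 13. 10⁻¹ ≡ 4 (mod 13) since 10·4 = 40 ≡ 1, so λ ≡ 12.
  x = λ² - 0 - 10 = 144 - 10 ≡ 4; y = λ·(0 - 4) - 7 ≡ 10. → (4, 10)

(4, 10)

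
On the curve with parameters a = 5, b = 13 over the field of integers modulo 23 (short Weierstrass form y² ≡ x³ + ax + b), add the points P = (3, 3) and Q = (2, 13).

(3, 20)

(3, 3) + (2, 13). λ = (13 - 3)/(2 - 3) ≡ 10/22 mod 23. 22⁻¹ ≡ 22 (mod 23), so λ ≡ 13.
  x = λ² - 3 - 2 = 169 - 5 ≡ 3; y = λ·(3 - 3) - 3 ≡ 20. → (3, 20)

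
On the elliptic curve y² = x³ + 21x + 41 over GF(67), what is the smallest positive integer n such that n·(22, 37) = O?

9

2P: tangent at (22, 37): λ = (3·22² + 21)/(2·37) ≡ 66/7. 7⁻¹ ≡ 48 (mod 67), so λ ≡ 66·48 ≡ 19.
  x = λ² - 22 - 22 = 361 - 44 ≡ 49; y = λ·(22 - 49) - 37 ≡ 53. → (49, 53)
3P: (49, 53) + (22, 37). λ = (37 - 53)/(22 - 49) ≡ 51/40 mod 67. 40⁻¹ ≡ 62 (mod 67) since 40·62 = 2480 ≡ 1, so λ ≡ 13.
  x = λ² - 49 - 22 = 169 - 71 ≡ 31; y = λ·(49 - 31) - 53 ≡ 47. → (31, 47)
4P: (31, 47) + (22, 37). λ = (37 - 47)/(22 - 31) ≡ 57/58 mod 67. 58⁻¹ ≡ 52 (mod 67) since 58·52 = 3016 ≡ 1, so λ ≡ 16.
  x = λ² - 31 - 22 = 256 - 53 ≡ 2; y = λ·(31 - 2) - 47 ≡ 15. → (2, 15)
5P: (2, 15) + (22, 37). λ = (37 - 15)/(22 - 2) ≡ 22/20 mod 67. 20⁻¹ ≡ 57 (mod 67) since 20·57 = 1140 ≡ 1, so λ ≡ 48.
  x = λ² - 2 - 22 = 2304 - 24 ≡ 2; y = λ·(2 - 2) - 15 ≡ 52. → (2, 52)
6P: (2, 52) + (22, 37). λ = (37 - 52)/(22 - 2) ≡ 52/20 mod 67. 20⁻¹ ≡ 57 (mod 67) since 20·57 = 1140 ≡ 1, so λ ≡ 16.
  x = λ² - 2 - 22 = 256 - 24 ≡ 31; y = λ·(2 - 31) - 52 ≡ 20. → (31, 20)
7P: (31, 20) + (22, 37). λ = (37 - 20)/(22 - 31) ≡ 17/58 mod 67. 58⁻¹ ≡ 52 (mod 67), so λ ≡ 13.
  x = λ² - 31 - 22 = 169 - 53 ≡ 49; y = λ·(31 - 49) - 20 ≡ 14. → (49, 14)
8P: (49, 14) + (22, 37). λ = (37 - 14)/(22 - 49) ≡ 23/40 mod 67. 40⁻¹ ≡ 62 (mod 67), so λ ≡ 19.
  x = λ² - 49 - 22 = 361 - 71 ≡ 22; y = λ·(49 - 22) - 14 ≡ 30. → (22, 30)
9P: (22, 30) + (22, 37): same x and y₁ ≡ -y₂, so the sum is O.
9P = O, so the order is 9.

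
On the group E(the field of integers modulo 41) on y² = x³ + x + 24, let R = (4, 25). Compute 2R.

tangent at (4, 25): λ = (3·4² + 1)/(2·25) ≡ 8/9. 9⁻¹ ≡ 32 (mod 41) since 9·32 = 288 ≡ 1, so λ ≡ 8·32 ≡ 10.
  x = λ² - 4 - 4 = 100 - 8 ≡ 10; y = λ·(4 - 10) - 25 ≡ 38. → (10, 38)

(10, 38)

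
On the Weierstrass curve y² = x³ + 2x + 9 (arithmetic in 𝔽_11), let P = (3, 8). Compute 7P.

Double-and-add on 7 = (111)₂. Start with P = (3, 8) for the leading 1-bit.
double: tangent at (3, 8): λ = (3·3² + 2)/(2·8) ≡ 7/5. 5⁻¹ ≡ 9 (mod 11), so λ ≡ 7·9 ≡ 8.
  x = λ² - 3 - 3 = 64 - 6 ≡ 3; y = λ·(3 - 3) - 8 ≡ 3. → (3, 3)
add P: (3, 3) + (3, 8): same x and y₁ ≡ -y₂, so the sum is the point at infinity.
double: the point at infinity + the point at infinity = the point at infinity (identity).
add P: the point at infinity + (3, 8) = (3, 8) (identity).

(3, 8)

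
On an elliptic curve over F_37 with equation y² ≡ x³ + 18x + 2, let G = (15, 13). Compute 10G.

Double-and-add on 10 = (1010)₂. Start with G = (15, 13) for the leading 1-bit.
double: tangent at (15, 13): λ = (3·15² + 18)/(2·13) ≡ 27/26. 26⁻¹ ≡ 10 (mod 37), so λ ≡ 27·10 ≡ 11.
  x = λ² - 15 - 15 = 121 - 30 ≡ 17; y = λ·(15 - 17) - 13 ≡ 2. → (17, 2)
double: tangent at (17, 2): λ = (3·17² + 18)/(2·2) ≡ 34/4. 4⁻¹ ≡ 28 (mod 37), so λ ≡ 34·28 ≡ 27.
  x = λ² - 17 - 17 = 729 - 34 ≡ 29; y = λ·(17 - 29) - 2 ≡ 7. → (29, 7)
add G: (29, 7) + (15, 13). λ = (13 - 7)/(15 - 29) ≡ 6/23 mod 37. 23⁻¹ ≡ 29 (mod 37), so λ ≡ 26.
  x = λ² - 29 - 15 = 676 - 44 ≡ 3; y = λ·(29 - 3) - 7 ≡ 3. → (3, 3)
double: tangent at (3, 3): λ = (3·3² + 18)/(2·3) ≡ 8/6. 6⁻¹ ≡ 31 (mod 37) since 6·31 = 186 ≡ 1, so λ ≡ 8·31 ≡ 26.
  x = λ² - 3 - 3 = 676 - 6 ≡ 4; y = λ·(3 - 4) - 3 ≡ 8. → (4, 8)

(4, 8)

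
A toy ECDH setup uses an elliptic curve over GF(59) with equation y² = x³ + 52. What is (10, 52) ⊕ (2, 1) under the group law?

(10, 52) + (2, 1). λ = (1 - 52)/(2 - 10) ≡ 8/51 mod 59. 51⁻¹ ≡ 22 (mod 59) since 51·22 = 1122 ≡ 1, so λ ≡ 58.
  x = λ² - 10 - 2 = 3364 - 12 ≡ 48; y = λ·(10 - 48) - 52 ≡ 45. → (48, 45)

(48, 45)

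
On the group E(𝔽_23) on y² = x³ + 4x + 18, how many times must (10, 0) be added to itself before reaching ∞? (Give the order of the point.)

2P: (10, 0) + (10, 0): same x and y₁ ≡ -y₂, so the sum is ∞.
2P = ∞, so the order is 2.

2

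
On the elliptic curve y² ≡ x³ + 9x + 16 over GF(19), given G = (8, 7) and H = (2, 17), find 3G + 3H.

(16, 0)

First 3G:
Repeated addition: build up to 3G.
2G: tangent at (8, 7): λ = (3·8² + 9)/(2·7) ≡ 11/14. 14⁻¹ ≡ 15 (mod 19), so λ ≡ 11·15 ≡ 13.
  x = λ² - 8 - 8 = 169 - 16 ≡ 1; y = λ·(8 - 1) - 7 ≡ 8. → (1, 8)
3G: (1, 8) + (8, 7). λ = (7 - 8)/(8 - 1) ≡ 18/7 mod 19. 7⁻¹ ≡ 11 (mod 19), so λ ≡ 8.
  x = λ² - 1 - 8 = 64 - 9 ≡ 17; y = λ·(1 - 17) - 8 ≡ 16. → (17, 16)
3G = (17, 16).
Next 3H:
Repeated addition: build up to 3H.
2H: tangent at (2, 17): λ = (3·2² + 9)/(2·17) ≡ 2/15. 15⁻¹ ≡ 14 (mod 19), so λ ≡ 2·14 ≡ 9.
  x = λ² - 2 - 2 = 81 - 4 ≡ 1; y = λ·(2 - 1) - 17 ≡ 11. → (1, 11)
3H: (1, 11) + (2, 17). λ = (17 - 11)/(2 - 1) ≡ 6/1 mod 19. 1⁻¹ ≡ 1 (mod 19), so λ ≡ 6.
  x = λ² - 1 - 2 = 36 - 3 ≡ 14; y = λ·(1 - 14) - 11 ≡ 6. → (14, 6)
3H = (14, 6).
Finally 3G + 3H:
(17, 16) + (14, 6). λ = (6 - 16)/(14 - 17) ≡ 9/16 mod 19. 16⁻¹ ≡ 6 (mod 19) since 16·6 = 96 ≡ 1, so λ ≡ 16.
  x = λ² - 17 - 14 = 256 - 31 ≡ 16; y = λ·(17 - 16) - 16 ≡ 0. → (16, 0)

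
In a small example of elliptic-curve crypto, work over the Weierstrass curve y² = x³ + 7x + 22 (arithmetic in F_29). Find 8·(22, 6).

(20, 19)

Write P = (22, 6).
Repeated addition: build up to 8P.
2P: tangent at (22, 6): λ = (3·22² + 7)/(2·6) ≡ 9/12. 12⁻¹ ≡ 17 (mod 29) since 12·17 = 204 ≡ 1, so λ ≡ 9·17 ≡ 8.
  x = λ² - 22 - 22 = 64 - 44 ≡ 20; y = λ·(22 - 20) - 6 ≡ 10. → (20, 10)
3P: (20, 10) + (22, 6). λ = (6 - 10)/(22 - 20) ≡ 25/2 mod 29. 2⁻¹ ≡ 15 (mod 29), so λ ≡ 27.
  x = λ² - 20 - 22 = 729 - 42 ≡ 20; y = λ·(20 - 20) - 10 ≡ 19. → (20, 19)
4P: (20, 19) + (22, 6). λ = (6 - 19)/(22 - 20) ≡ 16/2 mod 29. 2⁻¹ ≡ 15 (mod 29), so λ ≡ 8.
  x = λ² - 20 - 22 = 64 - 42 ≡ 22; y = λ·(20 - 22) - 19 ≡ 23. → (22, 23)
5P: (22, 23) + (22, 6): same x and y₁ ≡ -y₂, so the sum is ∞.
6P: ∞ + (22, 6) = (22, 6) (identity).
7P: tangent at (22, 6): λ = (3·22² + 7)/(2·6) ≡ 9/12. 12⁻¹ ≡ 17 (mod 29) since 12·17 = 204 ≡ 1, so λ ≡ 9·17 ≡ 8.
  x = λ² - 22 - 22 = 64 - 44 ≡ 20; y = λ·(22 - 20) - 6 ≡ 10. → (20, 10)
8P: (20, 10) + (22, 6). λ = (6 - 10)/(22 - 20) ≡ 25/2 mod 29. 2⁻¹ ≡ 15 (mod 29) since 2·15 = 30 ≡ 1, so λ ≡ 27.
  x = λ² - 20 - 22 = 729 - 42 ≡ 20; y = λ·(20 - 20) - 10 ≡ 19. → (20, 19)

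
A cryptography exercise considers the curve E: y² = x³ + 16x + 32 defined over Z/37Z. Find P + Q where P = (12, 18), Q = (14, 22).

(12, 18) + (14, 22). λ = (22 - 18)/(14 - 12) ≡ 4/2 mod 37. 2⁻¹ ≡ 19 (mod 37), so λ ≡ 2.
  x = λ² - 12 - 14 = 4 - 26 ≡ 15; y = λ·(12 - 15) - 18 ≡ 13. → (15, 13)

(15, 13)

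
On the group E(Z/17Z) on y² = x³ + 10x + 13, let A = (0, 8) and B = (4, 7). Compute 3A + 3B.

First 3A:
Repeated addition: build up to 3A.
2A: tangent at (0, 8): λ = (3·0² + 10)/(2·8) ≡ 10/16. 16⁻¹ ≡ 16 (mod 17), so λ ≡ 10·16 ≡ 7.
  x = λ² - 0 - 0 = 49 - 0 ≡ 15; y = λ·(0 - 15) - 8 ≡ 6. → (15, 6)
3A: (15, 6) + (0, 8). λ = (8 - 6)/(0 - 15) ≡ 2/2 mod 17. 2⁻¹ ≡ 9 (mod 17) since 2·9 = 18 ≡ 1, so λ ≡ 1.
  x = λ² - 15 - 0 = 1 - 15 ≡ 3; y = λ·(15 - 3) - 6 ≡ 6. → (3, 6)
3A = (3, 6).
Next 3B:
Repeated addition: build up to 3B.
2B: tangent at (4, 7): λ = (3·4² + 10)/(2·7) ≡ 7/14. 14⁻¹ ≡ 11 (mod 17), so λ ≡ 7·11 ≡ 9.
  x = λ² - 4 - 4 = 81 - 8 ≡ 5; y = λ·(4 - 5) - 7 ≡ 1. → (5, 1)
3B: (5, 1) + (4, 7). λ = (7 - 1)/(4 - 5) ≡ 6/16 mod 17. 16⁻¹ ≡ 16 (mod 17), so λ ≡ 11.
  x = λ² - 5 - 4 = 121 - 9 ≡ 10; y = λ·(5 - 10) - 1 ≡ 12. → (10, 12)
3B = (10, 12).
Finally 3A + 3B:
(3, 6) + (10, 12). λ = (12 - 6)/(10 - 3) ≡ 6/7 mod 17. 7⁻¹ ≡ 5 (mod 17), so λ ≡ 13.
  x = λ² - 3 - 10 = 169 - 13 ≡ 3; y = λ·(3 - 3) - 6 ≡ 11. → (3, 11)

(3, 11)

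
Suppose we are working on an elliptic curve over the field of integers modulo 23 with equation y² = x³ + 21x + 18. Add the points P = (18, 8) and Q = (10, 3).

(13, 21)

(18, 8) + (10, 3). λ = (3 - 8)/(10 - 18) ≡ 18/15 mod 23. 15⁻¹ ≡ 20 (mod 23), so λ ≡ 15.
  x = λ² - 18 - 10 = 225 - 28 ≡ 13; y = λ·(18 - 13) - 8 ≡ 21. → (13, 21)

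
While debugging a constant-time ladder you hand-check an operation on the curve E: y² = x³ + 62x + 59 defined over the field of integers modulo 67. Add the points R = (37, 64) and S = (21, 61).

(37, 64) + (21, 61). λ = (61 - 64)/(21 - 37) ≡ 64/51 mod 67. 51⁻¹ ≡ 46 (mod 67), so λ ≡ 63.
  x = λ² - 37 - 21 = 3969 - 58 ≡ 25; y = λ·(37 - 25) - 64 ≡ 22. → (25, 22)

(25, 22)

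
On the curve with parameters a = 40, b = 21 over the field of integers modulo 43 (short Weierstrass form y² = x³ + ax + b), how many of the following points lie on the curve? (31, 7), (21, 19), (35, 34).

(31, 7): 7² ≡ 6, rhs ≡ 6 → on.
(21, 19): 19² ≡ 17, rhs ≡ 17 → on.
(35, 34): 34² ≡ 38, rhs ≡ 6 → off.

2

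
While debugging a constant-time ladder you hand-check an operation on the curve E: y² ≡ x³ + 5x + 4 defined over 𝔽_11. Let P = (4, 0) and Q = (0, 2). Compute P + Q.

(4, 0) + (0, 2). λ = (2 - 0)/(0 - 4) ≡ 2/7 mod 11. 7⁻¹ ≡ 8 (mod 11), so λ ≡ 5.
  x = λ² - 4 - 0 = 25 - 4 ≡ 10; y = λ·(4 - 10) - 0 ≡ 3. → (10, 3)

(10, 3)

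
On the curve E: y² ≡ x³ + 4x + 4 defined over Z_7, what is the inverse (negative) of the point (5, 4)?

(5, 3)

-(5, 4) = (5, -4 mod 7) = (5, 3).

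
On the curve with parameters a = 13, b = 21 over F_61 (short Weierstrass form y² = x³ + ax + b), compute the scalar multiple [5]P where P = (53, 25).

Repeated addition: build up to 5P.
2P: tangent at (53, 25): λ = (3·53² + 13)/(2·25) ≡ 22/50. 50⁻¹ ≡ 11 (mod 61) since 50·11 = 550 ≡ 1, so λ ≡ 22·11 ≡ 59.
  x = λ² - 53 - 53 = 3481 - 106 ≡ 20; y = λ·(53 - 20) - 25 ≡ 31. → (20, 31)
3P: (20, 31) + (53, 25). λ = (25 - 31)/(53 - 20) ≡ 55/33 mod 61. 33⁻¹ ≡ 37 (mod 61) since 33·37 = 1221 ≡ 1, so λ ≡ 22.
  x = λ² - 20 - 53 = 484 - 73 ≡ 45; y = λ·(20 - 45) - 31 ≡ 29. → (45, 29)
4P: (45, 29) + (53, 25). λ = (25 - 29)/(53 - 45) ≡ 57/8 mod 61. 8⁻¹ ≡ 23 (mod 61), so λ ≡ 30.
  x = λ² - 45 - 53 = 900 - 98 ≡ 9; y = λ·(45 - 9) - 29 ≡ 14. → (9, 14)
5P: (9, 14) + (53, 25). λ = (25 - 14)/(53 - 9) ≡ 11/44 mod 61. 44⁻¹ ≡ 43 (mod 61) since 44·43 = 1892 ≡ 1, so λ ≡ 46.
  x = λ² - 9 - 53 = 2116 - 62 ≡ 41; y = λ·(9 - 41) - 14 ≡ 39. → (41, 39)

(41, 39)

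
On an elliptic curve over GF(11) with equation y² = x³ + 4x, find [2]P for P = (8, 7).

(4, 5)

tangent at (8, 7): λ = (3·8² + 4)/(2·7) ≡ 9/3. 3⁻¹ ≡ 4 (mod 11), so λ ≡ 9·4 ≡ 3.
  x = λ² - 8 - 8 = 9 - 16 ≡ 4; y = λ·(8 - 4) - 7 ≡ 5. → (4, 5)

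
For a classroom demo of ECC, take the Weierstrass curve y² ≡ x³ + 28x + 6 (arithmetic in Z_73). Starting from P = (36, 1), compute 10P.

Double-and-add on 10 = (1010)₂. Start with P = (36, 1) for the leading 1-bit.
double: tangent at (36, 1): λ = (3·36² + 28)/(2·1) ≡ 47/2. 2⁻¹ ≡ 37 (mod 73), so λ ≡ 47·37 ≡ 60.
  x = λ² - 36 - 36 = 3600 - 72 ≡ 24; y = λ·(36 - 24) - 1 ≡ 62. → (24, 62)
double: tangent at (24, 62): λ = (3·24² + 28)/(2·62) ≡ 4/51. 51⁻¹ ≡ 63 (mod 73), so λ ≡ 4·63 ≡ 33.
  x = λ² - 24 - 24 = 1089 - 48 ≡ 19; y = λ·(24 - 19) - 62 ≡ 30. → (19, 30)
add P: (19, 30) + (36, 1). λ = (1 - 30)/(36 - 19) ≡ 44/17 mod 73. 17⁻¹ ≡ 43 (mod 73) since 17·43 = 731 ≡ 1, so λ ≡ 67.
  x = λ² - 19 - 36 = 4489 - 55 ≡ 54; y = λ·(19 - 54) - 30 ≡ 34. → (54, 34)
double: tangent at (54, 34): λ = (3·54² + 28)/(2·34) ≡ 16/68. 68⁻¹ ≡ 29 (mod 73), so λ ≡ 16·29 ≡ 26.
  x = λ² - 54 - 54 = 676 - 108 ≡ 57; y = λ·(54 - 57) - 34 ≡ 34. → (57, 34)

(57, 34)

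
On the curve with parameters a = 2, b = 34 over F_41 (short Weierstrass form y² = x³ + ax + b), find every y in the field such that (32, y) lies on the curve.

x³ + 2x + 34 = 32866 ≡ 25 (mod 41).
Square roots of 25 mod 41: 5 and 36 (since 5² = 25 ≡ 25).

5, 36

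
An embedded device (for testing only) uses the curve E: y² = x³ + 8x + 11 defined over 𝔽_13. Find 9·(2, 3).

(2, 10)

Write Q = (2, 3).
Double-and-add on 9 = (1001)₂. Start with Q = (2, 3) for the leading 1-bit.
double: tangent at (2, 3): λ = (3·2² + 8)/(2·3) ≡ 7/6. 6⁻¹ ≡ 11 (mod 13), so λ ≡ 7·11 ≡ 12.
  x = λ² - 2 - 2 = 144 - 4 ≡ 10; y = λ·(2 - 10) - 3 ≡ 5. → (10, 5)
double: tangent at (10, 5): λ = (3·10² + 8)/(2·5) ≡ 9/10. 10⁻¹ ≡ 4 (mod 13) since 10·4 = 40 ≡ 1, so λ ≡ 9·4 ≡ 10.
  x = λ² - 10 - 10 = 100 - 20 ≡ 2; y = λ·(10 - 2) - 5 ≡ 10. → (2, 10)
double: tangent at (2, 10): λ = (3·2² + 8)/(2·10) ≡ 7/7. 7⁻¹ ≡ 2 (mod 13), so λ ≡ 7·2 ≡ 1.
  x = λ² - 2 - 2 = 1 - 4 ≡ 10; y = λ·(2 - 10) - 10 ≡ 8. → (10, 8)
add Q: (10, 8) + (2, 3). λ = (3 - 8)/(2 - 10) ≡ 8/5 mod 13. 5⁻¹ ≡ 8 (mod 13) since 5·8 = 40 ≡ 1, so λ ≡ 12.
  x = λ² - 10 - 2 = 144 - 12 ≡ 2; y = λ·(10 - 2) - 8 ≡ 10. → (2, 10)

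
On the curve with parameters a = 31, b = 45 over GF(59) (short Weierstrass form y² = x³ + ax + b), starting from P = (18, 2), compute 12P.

Repeated addition: build up to 12P.
2P: tangent at (18, 2): λ = (3·18² + 31)/(2·2) ≡ 0/4. 4⁻¹ ≡ 15 (mod 59), so λ ≡ 0·15 ≡ 0.
  x = λ² - 18 - 18 = 0 - 36 ≡ 23; y = λ·(18 - 23) - 2 ≡ 57. → (23, 57)
3P: (23, 57) + (18, 2). λ = (2 - 57)/(18 - 23) ≡ 4/54 mod 59. 54⁻¹ ≡ 47 (mod 59), so λ ≡ 11.
  x = λ² - 23 - 18 = 121 - 41 ≡ 21; y = λ·(23 - 21) - 57 ≡ 24. → (21, 24)
4P: (21, 24) + (18, 2). λ = (2 - 24)/(18 - 21) ≡ 37/56 mod 59. 56⁻¹ ≡ 39 (mod 59) since 56·39 = 2184 ≡ 1, so λ ≡ 27.
  x = λ² - 21 - 18 = 729 - 39 ≡ 41; y = λ·(21 - 41) - 24 ≡ 26. → (41, 26)
5P: (41, 26) + (18, 2). λ = (2 - 26)/(18 - 41) ≡ 35/36 mod 59. 36⁻¹ ≡ 41 (mod 59), so λ ≡ 19.
  x = λ² - 41 - 18 = 361 - 59 ≡ 7; y = λ·(41 - 7) - 26 ≡ 30. → (7, 30)
6P: (7, 30) + (18, 2). λ = (2 - 30)/(18 - 7) ≡ 31/11 mod 59. 11⁻¹ ≡ 43 (mod 59) since 11·43 = 473 ≡ 1, so λ ≡ 35.
  x = λ² - 7 - 18 = 1225 - 25 ≡ 20; y = λ·(7 - 20) - 30 ≡ 46. → (20, 46)
7P: (20, 46) + (18, 2). λ = (2 - 46)/(18 - 20) ≡ 15/57 mod 59. 57⁻¹ ≡ 29 (mod 59), so λ ≡ 22.
  x = λ² - 20 - 18 = 484 - 38 ≡ 33; y = λ·(20 - 33) - 46 ≡ 22. → (33, 22)
8P: (33, 22) + (18, 2). λ = (2 - 22)/(18 - 33) ≡ 39/44 mod 59. 44⁻¹ ≡ 55 (mod 59) since 44·55 = 2420 ≡ 1, so λ ≡ 21.
  x = λ² - 33 - 18 = 441 - 51 ≡ 36; y = λ·(33 - 36) - 22 ≡ 33. → (36, 33)
9P: (36, 33) + (18, 2). λ = (2 - 33)/(18 - 36) ≡ 28/41 mod 59. 41⁻¹ ≡ 36 (mod 59), so λ ≡ 5.
  x = λ² - 36 - 18 = 25 - 54 ≡ 30; y = λ·(36 - 30) - 33 ≡ 56. → (30, 56)
10P: (30, 56) + (18, 2). λ = (2 - 56)/(18 - 30) ≡ 5/47 mod 59. 47⁻¹ ≡ 54 (mod 59), so λ ≡ 34.
  x = λ² - 30 - 18 = 1156 - 48 ≡ 46; y = λ·(30 - 46) - 56 ≡ 49. → (46, 49)
11P: (46, 49) + (18, 2). λ = (2 - 49)/(18 - 46) ≡ 12/31 mod 59. 31⁻¹ ≡ 40 (mod 59) since 31·40 = 1240 ≡ 1, so λ ≡ 8.
  x = λ² - 46 - 18 = 64 - 64 ≡ 0; y = λ·(46 - 0) - 49 ≡ 24. → (0, 24)
12P: (0, 24) + (18, 2). λ = (2 - 24)/(18 - 0) ≡ 37/18 mod 59. 18⁻¹ ≡ 23 (mod 59), so λ ≡ 25.
  x = λ² - 0 - 18 = 625 - 18 ≡ 17; y = λ·(0 - 17) - 24 ≡ 23. → (17, 23)

(17, 23)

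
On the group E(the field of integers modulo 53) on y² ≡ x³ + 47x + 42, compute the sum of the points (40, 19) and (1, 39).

(40, 34)

(40, 19) + (1, 39). λ = (39 - 19)/(1 - 40) ≡ 20/14 mod 53. 14⁻¹ ≡ 19 (mod 53), so λ ≡ 9.
  x = λ² - 40 - 1 = 81 - 41 ≡ 40; y = λ·(40 - 40) - 19 ≡ 34. → (40, 34)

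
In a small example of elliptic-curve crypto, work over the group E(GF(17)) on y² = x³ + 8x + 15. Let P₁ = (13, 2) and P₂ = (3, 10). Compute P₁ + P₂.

(13, 2) + (3, 10). λ = (10 - 2)/(3 - 13) ≡ 8/7 mod 17. 7⁻¹ ≡ 5 (mod 17) since 7·5 = 35 ≡ 1, so λ ≡ 6.
  x = λ² - 13 - 3 = 36 - 16 ≡ 3; y = λ·(13 - 3) - 2 ≡ 7. → (3, 7)

(3, 7)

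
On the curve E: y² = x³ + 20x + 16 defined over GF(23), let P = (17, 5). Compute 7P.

(16, 19)

Double-and-add on 7 = (111)₂. Start with P = (17, 5) for the leading 1-bit.
double: tangent at (17, 5): λ = (3·17² + 20)/(2·5) ≡ 13/10. 10⁻¹ ≡ 7 (mod 23), so λ ≡ 13·7 ≡ 22.
  x = λ² - 17 - 17 = 484 - 34 ≡ 13; y = λ·(17 - 13) - 5 ≡ 14. → (13, 14)
add P: (13, 14) + (17, 5). λ = (5 - 14)/(17 - 13) ≡ 14/4 mod 23. 4⁻¹ ≡ 6 (mod 23) since 4·6 = 24 ≡ 1, so λ ≡ 15.
  x = λ² - 13 - 17 = 225 - 30 ≡ 11; y = λ·(13 - 11) - 14 ≡ 16. → (11, 16)
double: tangent at (11, 16): λ = (3·11² + 20)/(2·16) ≡ 15/9. 9⁻¹ ≡ 18 (mod 23), so λ ≡ 15·18 ≡ 17.
  x = λ² - 11 - 11 = 289 - 22 ≡ 14; y = λ·(11 - 14) - 16 ≡ 2. → (14, 2)
add P: (14, 2) + (17, 5). λ = (5 - 2)/(17 - 14) ≡ 3/3 mod 23. 3⁻¹ ≡ 8 (mod 23), so λ ≡ 1.
  x = λ² - 14 - 17 = 1 - 31 ≡ 16; y = λ·(14 - 16) - 2 ≡ 19. → (16, 19)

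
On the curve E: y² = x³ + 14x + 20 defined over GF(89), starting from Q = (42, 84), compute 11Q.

(23, 82)

Repeated addition: build up to 11Q.
2Q: tangent at (42, 84): λ = (3·42² + 14)/(2·84) ≡ 55/79. 79⁻¹ ≡ 80 (mod 89) since 79·80 = 6320 ≡ 1, so λ ≡ 55·80 ≡ 39.
  x = λ² - 42 - 42 = 1521 - 84 ≡ 13; y = λ·(42 - 13) - 84 ≡ 68. → (13, 68)
3Q: (13, 68) + (42, 84). λ = (84 - 68)/(42 - 13) ≡ 16/29 mod 89. 29⁻¹ ≡ 43 (mod 89), so λ ≡ 65.
  x = λ² - 13 - 42 = 4225 - 55 ≡ 76; y = λ·(13 - 76) - 68 ≡ 20. → (76, 20)
4Q: (76, 20) + (42, 84). λ = (84 - 20)/(42 - 76) ≡ 64/55 mod 89. 55⁻¹ ≡ 34 (mod 89) since 55·34 = 1870 ≡ 1, so λ ≡ 40.
  x = λ² - 76 - 42 = 1600 - 118 ≡ 58; y = λ·(76 - 58) - 20 ≡ 77. → (58, 77)
5Q: (58, 77) + (42, 84). λ = (84 - 77)/(42 - 58) ≡ 7/73 mod 89. 73⁻¹ ≡ 50 (mod 89), so λ ≡ 83.
  x = λ² - 58 - 42 = 6889 - 100 ≡ 25; y = λ·(58 - 25) - 77 ≡ 81. → (25, 81)
6Q: (25, 81) + (42, 84). λ = (84 - 81)/(42 - 25) ≡ 3/17 mod 89. 17⁻¹ ≡ 21 (mod 89), so λ ≡ 63.
  x = λ² - 25 - 42 = 3969 - 67 ≡ 75; y = λ·(25 - 75) - 81 ≡ 62. → (75, 62)
7Q: (75, 62) + (42, 84). λ = (84 - 62)/(42 - 75) ≡ 22/56 mod 89. 56⁻¹ ≡ 62 (mod 89), so λ ≡ 29.
  x = λ² - 75 - 42 = 841 - 117 ≡ 12; y = λ·(75 - 12) - 62 ≡ 74. → (12, 74)
8Q: (12, 74) + (42, 84). λ = (84 - 74)/(42 - 12) ≡ 10/30 mod 89. 30⁻¹ ≡ 3 (mod 89), so λ ≡ 30.
  x = λ² - 12 - 42 = 900 - 54 ≡ 45; y = λ·(12 - 45) - 74 ≡ 4. → (45, 4)
9Q: (45, 4) + (42, 84). λ = (84 - 4)/(42 - 45) ≡ 80/86 mod 89. 86⁻¹ ≡ 59 (mod 89), so λ ≡ 3.
  x = λ² - 45 - 42 = 9 - 87 ≡ 11; y = λ·(45 - 11) - 4 ≡ 9. → (11, 9)
10Q: (11, 9) + (42, 84). λ = (84 - 9)/(42 - 11) ≡ 75/31 mod 89. 31⁻¹ ≡ 23 (mod 89), so λ ≡ 34.
  x = λ² - 11 - 42 = 1156 - 53 ≡ 35; y = λ·(11 - 35) - 9 ≡ 65. → (35, 65)
11Q: (35, 65) + (42, 84). λ = (84 - 65)/(42 - 35) ≡ 19/7 mod 89. 7⁻¹ ≡ 51 (mod 89), so λ ≡ 79.
  x = λ² - 35 - 42 = 6241 - 77 ≡ 23; y = λ·(35 - 23) - 65 ≡ 82. → (23, 82)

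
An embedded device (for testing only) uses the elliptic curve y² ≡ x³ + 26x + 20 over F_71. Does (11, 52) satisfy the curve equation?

no

y² = 52² ≡ 6; x³ + 26x + 20 = 1637 ≡ 4 (mod 71). 6 ≠ 4.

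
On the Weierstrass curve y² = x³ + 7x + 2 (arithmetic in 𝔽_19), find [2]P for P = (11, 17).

(8, 0)

tangent at (11, 17): λ = (3·11² + 7)/(2·17) ≡ 9/15. 15⁻¹ ≡ 14 (mod 19), so λ ≡ 9·14 ≡ 12.
  x = λ² - 11 - 11 = 144 - 22 ≡ 8; y = λ·(11 - 8) - 17 ≡ 0. → (8, 0)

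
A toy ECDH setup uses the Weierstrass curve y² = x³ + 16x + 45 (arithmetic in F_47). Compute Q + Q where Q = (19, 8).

tangent at (19, 8): λ = (3·19² + 16)/(2·8) ≡ 18/16. 16⁻¹ ≡ 3 (mod 47), so λ ≡ 18·3 ≡ 7.
  x = λ² - 19 - 19 = 49 - 38 ≡ 11; y = λ·(19 - 11) - 8 ≡ 1. → (11, 1)

(11, 1)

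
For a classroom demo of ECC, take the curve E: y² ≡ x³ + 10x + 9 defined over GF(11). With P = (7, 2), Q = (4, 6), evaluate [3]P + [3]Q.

First 3P:
Repeated addition: build up to 3P.
2P: tangent at (7, 2): λ = (3·7² + 10)/(2·2) ≡ 3/4. 4⁻¹ ≡ 3 (mod 11), so λ ≡ 3·3 ≡ 9.
  x = λ² - 7 - 7 = 81 - 14 ≡ 1; y = λ·(7 - 1) - 2 ≡ 8. → (1, 8)
3P: (1, 8) + (7, 2). λ = (2 - 8)/(7 - 1) ≡ 5/6 mod 11. 6⁻¹ ≡ 2 (mod 11), so λ ≡ 10.
  x = λ² - 1 - 7 = 100 - 8 ≡ 4; y = λ·(1 - 4) - 8 ≡ 6. → (4, 6)
3P = (4, 6).
Next 3Q:
Repeated addition: build up to 3Q.
2Q: tangent at (4, 6): λ = (3·4² + 10)/(2·6) ≡ 3/1. 1⁻¹ ≡ 1 (mod 11) since 1·1 = 1 ≡ 1, so λ ≡ 3·1 ≡ 3.
  x = λ² - 4 - 4 = 9 - 8 ≡ 1; y = λ·(4 - 1) - 6 ≡ 3. → (1, 3)
3Q: (1, 3) + (4, 6). λ = (6 - 3)/(4 - 1) ≡ 3/3 mod 11. 3⁻¹ ≡ 4 (mod 11) since 3·4 = 12 ≡ 1, so λ ≡ 1.
  x = λ² - 1 - 4 = 1 - 5 ≡ 7; y = λ·(1 - 7) - 3 ≡ 2. → (7, 2)
3Q = (7, 2).
Finally 3P + 3Q:
(4, 6) + (7, 2). λ = (2 - 6)/(7 - 4) ≡ 7/3 mod 11. 3⁻¹ ≡ 4 (mod 11), so λ ≡ 6.
  x = λ² - 4 - 7 = 36 - 11 ≡ 3; y = λ·(4 - 3) - 6 ≡ 0. → (3, 0)

(3, 0)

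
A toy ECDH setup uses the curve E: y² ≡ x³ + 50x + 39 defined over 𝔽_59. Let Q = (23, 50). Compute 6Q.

Double-and-add on 6 = (110)₂. Start with Q = (23, 50) for the leading 1-bit.
double: tangent at (23, 50): λ = (3·23² + 50)/(2·50) ≡ 44/41. 41⁻¹ ≡ 36 (mod 59), so λ ≡ 44·36 ≡ 50.
  x = λ² - 23 - 23 = 2500 - 46 ≡ 35; y = λ·(23 - 35) - 50 ≡ 58. → (35, 58)
add Q: (35, 58) + (23, 50). λ = (50 - 58)/(23 - 35) ≡ 51/47 mod 59. 47⁻¹ ≡ 54 (mod 59), so λ ≡ 40.
  x = λ² - 35 - 23 = 1600 - 58 ≡ 8; y = λ·(35 - 8) - 58 ≡ 19. → (8, 19)
double: tangent at (8, 19): λ = (3·8² + 50)/(2·19) ≡ 6/38. 38⁻¹ ≡ 14 (mod 59), so λ ≡ 6·14 ≡ 25.
  x = λ² - 8 - 8 = 625 - 16 ≡ 19; y = λ·(8 - 19) - 19 ≡ 1. → (19, 1)

(19, 1)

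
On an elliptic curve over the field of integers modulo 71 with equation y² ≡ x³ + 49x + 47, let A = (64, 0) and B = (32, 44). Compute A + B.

(64, 0) + (32, 44). λ = (44 - 0)/(32 - 64) ≡ 44/39 mod 71. 39⁻¹ ≡ 51 (mod 71) since 39·51 = 1989 ≡ 1, so λ ≡ 43.
  x = λ² - 64 - 32 = 1849 - 96 ≡ 49; y = λ·(64 - 49) - 0 ≡ 6. → (49, 6)

(49, 6)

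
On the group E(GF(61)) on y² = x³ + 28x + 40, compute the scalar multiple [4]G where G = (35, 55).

Repeated addition: build up to 4G.
2G: tangent at (35, 55): λ = (3·35² + 28)/(2·55) ≡ 43/49. 49⁻¹ ≡ 5 (mod 61), so λ ≡ 43·5 ≡ 32.
  x = λ² - 35 - 35 = 1024 - 70 ≡ 39; y = λ·(35 - 39) - 55 ≡ 0. → (39, 0)
3G: (39, 0) + (35, 55). λ = (55 - 0)/(35 - 39) ≡ 55/57 mod 61. 57⁻¹ ≡ 15 (mod 61), so λ ≡ 32.
  x = λ² - 39 - 35 = 1024 - 74 ≡ 35; y = λ·(39 - 35) - 0 ≡ 6. → (35, 6)
4G: (35, 6) + (35, 55): same x and y₁ ≡ -y₂, so the sum is ∞.

O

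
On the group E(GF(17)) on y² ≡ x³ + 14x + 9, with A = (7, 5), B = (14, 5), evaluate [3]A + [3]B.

First 3A:
Repeated addition: build up to 3A.
2A: tangent at (7, 5): λ = (3·7² + 14)/(2·5) ≡ 8/10. 10⁻¹ ≡ 12 (mod 17), so λ ≡ 8·12 ≡ 11.
  x = λ² - 7 - 7 = 121 - 14 ≡ 5; y = λ·(7 - 5) - 5 ≡ 0. → (5, 0)
3A: (5, 0) + (7, 5). λ = (5 - 0)/(7 - 5) ≡ 5/2 mod 17. 2⁻¹ ≡ 9 (mod 17) since 2·9 = 18 ≡ 1, so λ ≡ 11.
  x = λ² - 5 - 7 = 121 - 12 ≡ 7; y = λ·(5 - 7) - 0 ≡ 12. → (7, 12)
3A = (7, 12).
Next 3B:
Repeated addition: build up to 3B.
2B: tangent at (14, 5): λ = (3·14² + 14)/(2·5) ≡ 7/10. 10⁻¹ ≡ 12 (mod 17) since 10·12 = 120 ≡ 1, so λ ≡ 7·12 ≡ 16.
  x = λ² - 14 - 14 = 256 - 28 ≡ 7; y = λ·(14 - 7) - 5 ≡ 5. → (7, 5)
3B: (7, 5) + (14, 5). λ = (5 - 5)/(14 - 7) ≡ 0/7 mod 17. 7⁻¹ ≡ 5 (mod 17), so λ ≡ 0.
  x = λ² - 7 - 14 = 0 - 21 ≡ 13; y = λ·(7 - 13) - 5 ≡ 12. → (13, 12)
3B = (13, 12).
Finally 3A + 3B:
(7, 12) + (13, 12). λ = (12 - 12)/(13 - 7) ≡ 0/6 mod 17. 6⁻¹ ≡ 3 (mod 17), so λ ≡ 0.
  x = λ² - 7 - 13 = 0 - 20 ≡ 14; y = λ·(7 - 14) - 12 ≡ 5. → (14, 5)

(14, 5)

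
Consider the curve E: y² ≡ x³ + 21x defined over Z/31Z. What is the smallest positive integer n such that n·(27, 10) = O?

2P: tangent at (27, 10): λ = (3·27² + 21)/(2·10) ≡ 7/20. 20⁻¹ ≡ 14 (mod 31) since 20·14 = 280 ≡ 1, so λ ≡ 7·14 ≡ 5.
  x = λ² - 27 - 27 = 25 - 54 ≡ 2; y = λ·(27 - 2) - 10 ≡ 22. → (2, 22)
3P: (2, 22) + (27, 10). λ = (10 - 22)/(27 - 2) ≡ 19/25 mod 31. 25⁻¹ ≡ 5 (mod 31), so λ ≡ 2.
  x = λ² - 2 - 27 = 4 - 29 ≡ 6; y = λ·(2 - 6) - 22 ≡ 1. → (6, 1)
4P: (6, 1) + (27, 10). λ = (10 - 1)/(27 - 6) ≡ 9/21 mod 31. 21⁻¹ ≡ 3 (mod 31), so λ ≡ 27.
  x = λ² - 6 - 27 = 729 - 33 ≡ 14; y = λ·(6 - 14) - 1 ≡ 0. → (14, 0)
5P: (14, 0) + (27, 10). λ = (10 - 0)/(27 - 14) ≡ 10/13 mod 31. 13⁻¹ ≡ 12 (mod 31), so λ ≡ 27.
  x = λ² - 14 - 27 = 729 - 41 ≡ 6; y = λ·(14 - 6) - 0 ≡ 30. → (6, 30)
6P: (6, 30) + (27, 10). λ = (10 - 30)/(27 - 6) ≡ 11/21 mod 31. 21⁻¹ ≡ 3 (mod 31) since 21·3 = 63 ≡ 1, so λ ≡ 2.
  x = λ² - 6 - 27 = 4 - 33 ≡ 2; y = λ·(6 - 2) - 30 ≡ 9. → (2, 9)
7P: (2, 9) + (27, 10). λ = (10 - 9)/(27 - 2) ≡ 1/25 mod 31. 25⁻¹ ≡ 5 (mod 31), so λ ≡ 5.
  x = λ² - 2 - 27 = 25 - 29 ≡ 27; y = λ·(2 - 27) - 9 ≡ 21. → (27, 21)
8P: (27, 21) + (27, 10): same x and y₁ ≡ -y₂, so the sum is O.
8P = O, so the order is 8.

8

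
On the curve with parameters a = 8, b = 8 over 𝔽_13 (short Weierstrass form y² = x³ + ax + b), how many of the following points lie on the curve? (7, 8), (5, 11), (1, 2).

(7, 8): 8² ≡ 12, rhs ≡ 4 → off.
(5, 11): 11² ≡ 4, rhs ≡ 4 → on.
(1, 2): 2² ≡ 4, rhs ≡ 4 → on.

2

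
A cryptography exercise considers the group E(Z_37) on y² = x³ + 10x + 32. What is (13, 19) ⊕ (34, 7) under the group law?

(13, 19) + (34, 7). λ = (7 - 19)/(34 - 13) ≡ 25/21 mod 37. 21⁻¹ ≡ 30 (mod 37), so λ ≡ 10.
  x = λ² - 13 - 34 = 100 - 47 ≡ 16; y = λ·(13 - 16) - 19 ≡ 25. → (16, 25)

(16, 25)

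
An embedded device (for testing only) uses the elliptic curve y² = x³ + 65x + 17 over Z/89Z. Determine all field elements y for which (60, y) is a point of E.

x³ + 65x + 17 = 219917 ≡ 87 (mod 89).
Square roots of 87 mod 89: 40 and 49 (since 40² = 1600 ≡ 87).

40, 49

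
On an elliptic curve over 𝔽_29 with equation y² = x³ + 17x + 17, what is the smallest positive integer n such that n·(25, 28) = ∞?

2P: tangent at (25, 28): λ = (3·25² + 17)/(2·28) ≡ 7/27. 27⁻¹ ≡ 14 (mod 29) since 27·14 = 378 ≡ 1, so λ ≡ 7·14 ≡ 11.
  x = λ² - 25 - 25 = 121 - 50 ≡ 13; y = λ·(25 - 13) - 28 ≡ 17. → (13, 17)
3P: (13, 17) + (25, 28). λ = (28 - 17)/(25 - 13) ≡ 11/12 mod 29. 12⁻¹ ≡ 17 (mod 29), so λ ≡ 13.
  x = λ² - 13 - 25 = 169 - 38 ≡ 15; y = λ·(13 - 15) - 17 ≡ 15. → (15, 15)
4P: (15, 15) + (25, 28). λ = (28 - 15)/(25 - 15) ≡ 13/10 mod 29. 10⁻¹ ≡ 3 (mod 29) since 10·3 = 30 ≡ 1, so λ ≡ 10.
  x = λ² - 15 - 25 = 100 - 40 ≡ 2; y = λ·(15 - 2) - 15 ≡ 28. → (2, 28)
5P: (2, 28) + (25, 28). λ = (28 - 28)/(25 - 2) ≡ 0/23 mod 29. 23⁻¹ ≡ 24 (mod 29), so λ ≡ 0.
  x = λ² - 2 - 25 = 0 - 27 ≡ 2; y = λ·(2 - 2) - 28 ≡ 1. → (2, 1)
6P: (2, 1) + (25, 28). λ = (28 - 1)/(25 - 2) ≡ 27/23 mod 29. 23⁻¹ ≡ 24 (mod 29), so λ ≡ 10.
  x = λ² - 2 - 25 = 100 - 27 ≡ 15; y = λ·(2 - 15) - 1 ≡ 14. → (15, 14)
7P: (15, 14) + (25, 28). λ = (28 - 14)/(25 - 15) ≡ 14/10 mod 29. 10⁻¹ ≡ 3 (mod 29) since 10·3 = 30 ≡ 1, so λ ≡ 13.
  x = λ² - 15 - 25 = 169 - 40 ≡ 13; y = λ·(15 - 13) - 14 ≡ 12. → (13, 12)
8P: (13, 12) + (25, 28). λ = (28 - 12)/(25 - 13) ≡ 16/12 mod 29. 12⁻¹ ≡ 17 (mod 29), so λ ≡ 11.
  x = λ² - 13 - 25 = 121 - 38 ≡ 25; y = λ·(13 - 25) - 12 ≡ 1. → (25, 1)
9P: (25, 1) + (25, 28): same x and y₁ ≡ -y₂, so the sum is ∞.
9P = ∞, so the order is 9.

9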